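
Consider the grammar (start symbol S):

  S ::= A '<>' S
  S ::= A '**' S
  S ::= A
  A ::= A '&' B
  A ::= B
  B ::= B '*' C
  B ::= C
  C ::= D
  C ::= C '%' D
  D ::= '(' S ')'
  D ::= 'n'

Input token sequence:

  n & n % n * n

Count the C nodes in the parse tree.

[S [A [A [B [C [D n]]]] & [B [B [C [C [D n]] % [D n]]] * [C [D n]]]]]

4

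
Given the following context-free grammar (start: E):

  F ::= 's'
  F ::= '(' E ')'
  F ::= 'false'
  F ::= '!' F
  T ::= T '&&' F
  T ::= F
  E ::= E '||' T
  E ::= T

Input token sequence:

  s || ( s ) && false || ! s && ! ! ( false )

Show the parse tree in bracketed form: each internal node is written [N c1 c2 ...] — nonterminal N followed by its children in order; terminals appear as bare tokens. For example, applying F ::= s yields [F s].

E
E || T
E || T || T
T || T || T
F || T || T
s || T || T
s || T && F || T
s || F && F || T
s || ( E ) && F || T
s || ( T ) && F || T
s || ( F ) && F || T
s || ( s ) && F || T
s || ( s ) && false || T
s || ( s ) && false || T && F
s || ( s ) && false || F && F
s || ( s ) && false || ! F && F
s || ( s ) && false || ! s && F
s || ( s ) && false || ! s && ! F
s || ( s ) && false || ! s && ! ! F
s || ( s ) && false || ! s && ! ! ( E )
s || ( s ) && false || ! s && ! ! ( T )
s || ( s ) && false || ! s && ! ! ( F )
s || ( s ) && false || ! s && ! ! ( false )

[E [E [E [T [F s]]] || [T [T [F ( [E [T [F s]]] )]] && [F false]]] || [T [T [F ! [F s]]] && [F ! [F ! [F ( [E [T [F false]]] )]]]]]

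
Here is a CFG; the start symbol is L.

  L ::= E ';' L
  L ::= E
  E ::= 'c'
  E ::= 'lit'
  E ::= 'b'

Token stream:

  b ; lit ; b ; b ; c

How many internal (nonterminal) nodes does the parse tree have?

10

[L [E b] ; [L [E lit] ; [L [E b] ; [L [E b] ; [L [E c]]]]]]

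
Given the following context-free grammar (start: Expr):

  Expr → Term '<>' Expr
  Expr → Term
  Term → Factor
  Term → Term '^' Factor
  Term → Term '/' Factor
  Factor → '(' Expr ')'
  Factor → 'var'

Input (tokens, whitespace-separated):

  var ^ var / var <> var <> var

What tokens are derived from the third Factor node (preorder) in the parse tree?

var

[Expr [Term [Term [Term [Factor var]] ^ [Factor var]] / [Factor var]] <> [Expr [Term [Factor var]] <> [Expr [Term [Factor var]]]]]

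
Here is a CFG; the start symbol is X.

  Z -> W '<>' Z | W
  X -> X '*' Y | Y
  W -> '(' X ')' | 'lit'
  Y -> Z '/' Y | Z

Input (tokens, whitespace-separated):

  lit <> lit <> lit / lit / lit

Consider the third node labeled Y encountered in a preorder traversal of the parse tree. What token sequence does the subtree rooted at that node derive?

[X [Y [Z [W lit] <> [Z [W lit] <> [Z [W lit]]]] / [Y [Z [W lit]] / [Y [Z [W lit]]]]]]

lit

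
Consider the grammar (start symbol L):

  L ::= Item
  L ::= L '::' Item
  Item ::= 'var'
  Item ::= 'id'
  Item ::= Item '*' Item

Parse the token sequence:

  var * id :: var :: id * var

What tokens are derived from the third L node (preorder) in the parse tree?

var * id

[L [L [L [Item [Item var] * [Item id]]] :: [Item var]] :: [Item [Item id] * [Item var]]]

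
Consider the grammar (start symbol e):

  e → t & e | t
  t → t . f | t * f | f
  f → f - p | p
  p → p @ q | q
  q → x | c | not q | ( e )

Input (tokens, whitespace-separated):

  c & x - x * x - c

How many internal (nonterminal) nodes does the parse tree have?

20

[e [t [f [p [q c]]]] & [e [t [t [f [f [p [q x]]] - [p [q x]]]] * [f [f [p [q x]]] - [p [q c]]]]]]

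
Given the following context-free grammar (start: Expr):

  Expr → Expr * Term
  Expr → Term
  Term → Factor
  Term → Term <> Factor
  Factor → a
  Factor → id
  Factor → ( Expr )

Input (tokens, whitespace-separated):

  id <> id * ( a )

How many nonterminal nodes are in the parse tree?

[Expr [Expr [Term [Term [Factor id]] <> [Factor id]]] * [Term [Factor ( [Expr [Term [Factor a]]] )]]]

11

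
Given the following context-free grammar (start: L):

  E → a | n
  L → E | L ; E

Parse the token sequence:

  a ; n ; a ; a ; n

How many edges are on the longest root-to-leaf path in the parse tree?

[L [L [L [L [L [E a]] ; [E n]] ; [E a]] ; [E a]] ; [E n]]

6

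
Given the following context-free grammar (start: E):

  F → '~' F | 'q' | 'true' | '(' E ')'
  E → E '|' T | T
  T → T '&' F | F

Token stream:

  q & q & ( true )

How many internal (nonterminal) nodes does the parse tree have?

[E [T [T [T [F q]] & [F q]] & [F ( [E [T [F true]]] )]]]

10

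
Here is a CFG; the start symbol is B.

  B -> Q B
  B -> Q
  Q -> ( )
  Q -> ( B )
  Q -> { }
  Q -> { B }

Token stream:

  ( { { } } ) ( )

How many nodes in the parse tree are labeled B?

4

[B [Q ( [B [Q { [B [Q { }]] }]] )] [B [Q ( )]]]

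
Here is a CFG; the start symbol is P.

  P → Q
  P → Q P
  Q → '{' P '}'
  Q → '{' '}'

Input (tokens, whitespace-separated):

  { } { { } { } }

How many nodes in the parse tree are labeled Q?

[P [Q { }] [P [Q { [P [Q { }] [P [Q { }]]] }]]]

4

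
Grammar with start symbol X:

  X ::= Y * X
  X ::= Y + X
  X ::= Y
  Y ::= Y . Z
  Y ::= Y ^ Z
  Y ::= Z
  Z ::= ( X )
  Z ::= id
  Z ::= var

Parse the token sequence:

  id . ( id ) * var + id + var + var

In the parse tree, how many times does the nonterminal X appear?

[X [Y [Y [Z id]] . [Z ( [X [Y [Z id]]] )]] * [X [Y [Z var]] + [X [Y [Z id]] + [X [Y [Z var]] + [X [Y [Z var]]]]]]]

6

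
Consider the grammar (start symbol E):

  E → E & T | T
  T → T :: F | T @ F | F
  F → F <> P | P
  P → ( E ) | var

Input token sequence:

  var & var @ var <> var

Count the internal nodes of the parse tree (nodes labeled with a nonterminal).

13

[E [E [T [F [P var]]]] & [T [T [F [P var]]] @ [F [F [P var]] <> [P var]]]]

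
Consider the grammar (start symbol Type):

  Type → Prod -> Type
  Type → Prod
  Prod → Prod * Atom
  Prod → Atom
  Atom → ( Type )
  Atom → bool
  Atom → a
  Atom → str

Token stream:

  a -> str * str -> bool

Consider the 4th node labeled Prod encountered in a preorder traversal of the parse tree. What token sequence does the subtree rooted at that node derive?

[Type [Prod [Atom a]] -> [Type [Prod [Prod [Atom str]] * [Atom str]] -> [Type [Prod [Atom bool]]]]]

bool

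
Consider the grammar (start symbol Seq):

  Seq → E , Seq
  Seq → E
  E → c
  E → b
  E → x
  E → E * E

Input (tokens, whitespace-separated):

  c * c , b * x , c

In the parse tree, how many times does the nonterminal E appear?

7

[Seq [E [E c] * [E c]] , [Seq [E [E b] * [E x]] , [Seq [E c]]]]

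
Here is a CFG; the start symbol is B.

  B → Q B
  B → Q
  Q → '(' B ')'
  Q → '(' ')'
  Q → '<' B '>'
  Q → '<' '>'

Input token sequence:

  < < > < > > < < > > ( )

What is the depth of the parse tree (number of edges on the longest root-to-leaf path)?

[B [Q < [B [Q < >] [B [Q < >]]] >] [B [Q < [B [Q < >]] >] [B [Q ( )]]]]

5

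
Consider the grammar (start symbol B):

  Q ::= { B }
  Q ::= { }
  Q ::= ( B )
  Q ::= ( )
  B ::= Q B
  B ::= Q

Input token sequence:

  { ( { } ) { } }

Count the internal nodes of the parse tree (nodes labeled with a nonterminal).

[B [Q { [B [Q ( [B [Q { }]] )] [B [Q { }]]] }]]

8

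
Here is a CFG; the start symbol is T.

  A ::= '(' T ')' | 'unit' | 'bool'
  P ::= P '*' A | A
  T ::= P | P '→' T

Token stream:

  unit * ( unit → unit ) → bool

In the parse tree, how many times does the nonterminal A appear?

[T [P [P [A unit]] * [A ( [T [P [A unit]] → [T [P [A unit]]]] )]] → [T [P [A bool]]]]

5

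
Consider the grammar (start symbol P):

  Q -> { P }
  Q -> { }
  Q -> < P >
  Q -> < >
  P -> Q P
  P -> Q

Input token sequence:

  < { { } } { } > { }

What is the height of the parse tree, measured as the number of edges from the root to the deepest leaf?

[P [Q < [P [Q { [P [Q { }]] }] [P [Q { }]]] >] [P [Q { }]]]

6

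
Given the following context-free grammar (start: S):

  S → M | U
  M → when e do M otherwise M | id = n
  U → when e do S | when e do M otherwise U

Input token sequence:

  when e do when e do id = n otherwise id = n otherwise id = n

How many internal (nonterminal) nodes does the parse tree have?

6

[S [M when e do [M when e do [M id = n] otherwise [M id = n]] otherwise [M id = n]]]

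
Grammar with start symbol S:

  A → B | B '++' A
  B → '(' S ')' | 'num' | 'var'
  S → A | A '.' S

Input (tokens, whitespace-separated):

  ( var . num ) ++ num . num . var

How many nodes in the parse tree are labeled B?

[S [A [B ( [S [A [B var]] . [S [A [B num]]]] )] ++ [A [B num]]] . [S [A [B num]] . [S [A [B var]]]]]

6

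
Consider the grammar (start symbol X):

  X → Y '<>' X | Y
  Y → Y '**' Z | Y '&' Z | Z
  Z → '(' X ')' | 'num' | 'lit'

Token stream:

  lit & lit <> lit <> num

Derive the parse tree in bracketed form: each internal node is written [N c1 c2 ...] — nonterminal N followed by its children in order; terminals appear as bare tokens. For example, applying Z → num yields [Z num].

[X [Y [Y [Z lit]] & [Z lit]] <> [X [Y [Z lit]] <> [X [Y [Z num]]]]]

X
Y <> X
Y & Z <> X
Z & Z <> X
lit & Z <> X
lit & lit <> X
lit & lit <> Y <> X
lit & lit <> Z <> X
lit & lit <> lit <> X
lit & lit <> lit <> Y
lit & lit <> lit <> Z
lit & lit <> lit <> num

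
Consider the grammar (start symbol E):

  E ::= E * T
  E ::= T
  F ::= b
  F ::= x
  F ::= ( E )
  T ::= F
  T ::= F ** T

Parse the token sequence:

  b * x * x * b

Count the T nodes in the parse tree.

4

[E [E [E [E [T [F b]]] * [T [F x]]] * [T [F x]]] * [T [F b]]]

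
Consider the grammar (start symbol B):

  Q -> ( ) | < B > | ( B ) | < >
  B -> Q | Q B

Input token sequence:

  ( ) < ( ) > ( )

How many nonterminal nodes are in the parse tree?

[B [Q ( )] [B [Q < [B [Q ( )]] >] [B [Q ( )]]]]

8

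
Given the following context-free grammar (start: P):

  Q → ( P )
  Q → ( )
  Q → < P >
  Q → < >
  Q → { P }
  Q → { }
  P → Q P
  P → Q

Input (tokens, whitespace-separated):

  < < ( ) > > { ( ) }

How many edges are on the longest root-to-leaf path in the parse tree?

[P [Q < [P [Q < [P [Q ( )]] >]] >] [P [Q { [P [Q ( )]] }]]]

6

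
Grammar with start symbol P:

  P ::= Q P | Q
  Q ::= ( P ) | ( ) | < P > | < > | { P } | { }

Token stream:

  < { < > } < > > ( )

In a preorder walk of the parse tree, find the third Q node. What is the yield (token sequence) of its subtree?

[P [Q < [P [Q { [P [Q < >]] }] [P [Q < >]]] >] [P [Q ( )]]]

< >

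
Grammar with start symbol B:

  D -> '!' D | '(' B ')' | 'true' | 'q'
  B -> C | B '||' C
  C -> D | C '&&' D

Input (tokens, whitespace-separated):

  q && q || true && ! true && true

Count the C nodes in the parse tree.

5

[B [B [C [C [D q]] && [D q]]] || [C [C [C [D true]] && [D ! [D true]]] && [D true]]]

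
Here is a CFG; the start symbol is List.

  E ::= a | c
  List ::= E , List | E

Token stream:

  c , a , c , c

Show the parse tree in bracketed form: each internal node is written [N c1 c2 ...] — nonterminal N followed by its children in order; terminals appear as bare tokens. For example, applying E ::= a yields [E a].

List
E , List
c , List
c , E , List
c , a , List
c , a , E , List
c , a , c , List
c , a , c , E
c , a , c , c

[List [E c] , [List [E a] , [List [E c] , [List [E c]]]]]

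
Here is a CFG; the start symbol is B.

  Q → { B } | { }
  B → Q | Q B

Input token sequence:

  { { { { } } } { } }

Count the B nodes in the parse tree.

5

[B [Q { [B [Q { [B [Q { [B [Q { }]] }]] }] [B [Q { }]]] }]]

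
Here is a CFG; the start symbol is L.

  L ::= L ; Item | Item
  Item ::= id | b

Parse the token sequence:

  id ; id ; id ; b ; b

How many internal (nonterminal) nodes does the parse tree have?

[L [L [L [L [L [Item id]] ; [Item id]] ; [Item id]] ; [Item b]] ; [Item b]]

10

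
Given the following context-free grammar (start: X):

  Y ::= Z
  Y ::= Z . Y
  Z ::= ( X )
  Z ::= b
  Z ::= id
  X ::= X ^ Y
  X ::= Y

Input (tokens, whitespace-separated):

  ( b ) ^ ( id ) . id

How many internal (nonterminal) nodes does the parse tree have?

[X [X [Y [Z ( [X [Y [Z b]]] )]]] ^ [Y [Z ( [X [Y [Z id]]] )] . [Y [Z id]]]]

14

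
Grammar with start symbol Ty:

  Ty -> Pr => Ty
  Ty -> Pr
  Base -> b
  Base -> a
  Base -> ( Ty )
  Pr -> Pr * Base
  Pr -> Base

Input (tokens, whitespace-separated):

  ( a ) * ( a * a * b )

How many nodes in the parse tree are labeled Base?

[Ty [Pr [Pr [Base ( [Ty [Pr [Base a]]] )]] * [Base ( [Ty [Pr [Pr [Pr [Base a]] * [Base a]] * [Base b]]] )]]]

6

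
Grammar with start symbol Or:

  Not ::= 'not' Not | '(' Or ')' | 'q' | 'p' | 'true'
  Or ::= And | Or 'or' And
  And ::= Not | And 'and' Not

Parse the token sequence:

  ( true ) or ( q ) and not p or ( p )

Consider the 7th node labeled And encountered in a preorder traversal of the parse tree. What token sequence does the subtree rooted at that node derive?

[Or [Or [Or [And [Not ( [Or [And [Not true]]] )]]] or [And [And [Not ( [Or [And [Not q]]] )]] and [Not not [Not p]]]] or [And [Not ( [Or [And [Not p]]] )]]]

p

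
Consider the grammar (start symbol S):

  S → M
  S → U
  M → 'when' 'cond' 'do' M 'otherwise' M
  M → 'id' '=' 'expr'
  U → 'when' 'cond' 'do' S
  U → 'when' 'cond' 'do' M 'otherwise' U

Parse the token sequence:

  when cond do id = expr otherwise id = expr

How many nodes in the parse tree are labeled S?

1

[S [M when cond do [M id = expr] otherwise [M id = expr]]]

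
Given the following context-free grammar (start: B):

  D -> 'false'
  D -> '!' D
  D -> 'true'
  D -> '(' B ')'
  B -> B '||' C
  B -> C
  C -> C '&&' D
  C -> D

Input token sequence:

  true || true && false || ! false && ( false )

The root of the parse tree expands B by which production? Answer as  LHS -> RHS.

[B [B [B [C [D true]]] || [C [C [D true]] && [D false]]] || [C [C [D ! [D false]]] && [D ( [B [C [D false]]] )]]]

B -> B '||' C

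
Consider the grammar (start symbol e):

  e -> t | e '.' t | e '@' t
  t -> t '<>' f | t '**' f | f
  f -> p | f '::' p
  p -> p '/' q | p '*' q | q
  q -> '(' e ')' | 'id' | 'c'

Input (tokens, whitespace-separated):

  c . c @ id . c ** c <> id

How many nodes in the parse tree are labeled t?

6

[e [e [e [e [t [f [p [q c]]]]] . [t [f [p [q c]]]]] @ [t [f [p [q id]]]]] . [t [t [t [f [p [q c]]]] ** [f [p [q c]]]] <> [f [p [q id]]]]]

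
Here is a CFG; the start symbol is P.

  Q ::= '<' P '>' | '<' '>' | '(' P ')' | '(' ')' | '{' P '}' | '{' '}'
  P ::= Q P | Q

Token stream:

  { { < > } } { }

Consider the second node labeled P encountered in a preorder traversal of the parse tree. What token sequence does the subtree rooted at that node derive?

[P [Q { [P [Q { [P [Q < >]] }]] }] [P [Q { }]]]

{ < > }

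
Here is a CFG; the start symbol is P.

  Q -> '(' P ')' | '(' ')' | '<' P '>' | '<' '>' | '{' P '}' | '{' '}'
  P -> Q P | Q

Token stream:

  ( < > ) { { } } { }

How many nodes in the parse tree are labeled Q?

[P [Q ( [P [Q < >]] )] [P [Q { [P [Q { }]] }] [P [Q { }]]]]

5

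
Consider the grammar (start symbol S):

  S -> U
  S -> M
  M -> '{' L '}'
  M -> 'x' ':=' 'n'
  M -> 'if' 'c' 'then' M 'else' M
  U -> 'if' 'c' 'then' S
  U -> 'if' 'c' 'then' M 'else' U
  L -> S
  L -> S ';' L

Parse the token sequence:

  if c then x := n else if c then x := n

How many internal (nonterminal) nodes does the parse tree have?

[S [U if c then [M x := n] else [U if c then [S [M x := n]]]]]

6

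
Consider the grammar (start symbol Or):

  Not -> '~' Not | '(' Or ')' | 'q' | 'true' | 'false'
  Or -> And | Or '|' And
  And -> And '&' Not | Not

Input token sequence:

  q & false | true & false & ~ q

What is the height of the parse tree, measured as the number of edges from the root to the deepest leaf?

5

[Or [Or [And [And [Not q]] & [Not false]]] | [And [And [And [Not true]] & [Not false]] & [Not ~ [Not q]]]]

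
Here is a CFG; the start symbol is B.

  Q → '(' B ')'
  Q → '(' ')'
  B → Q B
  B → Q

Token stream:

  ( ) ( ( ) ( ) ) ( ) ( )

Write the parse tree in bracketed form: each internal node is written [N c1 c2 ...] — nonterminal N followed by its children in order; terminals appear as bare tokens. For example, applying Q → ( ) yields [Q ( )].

B
Q B
( ) B
( ) Q B
( ) ( B ) B
( ) ( Q B ) B
( ) ( ( ) B ) B
( ) ( ( ) Q ) B
( ) ( ( ) ( ) ) B
( ) ( ( ) ( ) ) Q B
( ) ( ( ) ( ) ) ( ) B
( ) ( ( ) ( ) ) ( ) Q
( ) ( ( ) ( ) ) ( ) ( )

[B [Q ( )] [B [Q ( [B [Q ( )] [B [Q ( )]]] )] [B [Q ( )] [B [Q ( )]]]]]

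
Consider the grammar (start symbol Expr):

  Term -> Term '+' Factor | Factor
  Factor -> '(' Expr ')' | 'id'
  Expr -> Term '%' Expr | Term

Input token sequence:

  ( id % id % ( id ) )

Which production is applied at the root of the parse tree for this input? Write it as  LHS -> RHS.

[Expr [Term [Factor ( [Expr [Term [Factor id]] % [Expr [Term [Factor id]] % [Expr [Term [Factor ( [Expr [Term [Factor id]]] )]]]]] )]]]

Expr -> Term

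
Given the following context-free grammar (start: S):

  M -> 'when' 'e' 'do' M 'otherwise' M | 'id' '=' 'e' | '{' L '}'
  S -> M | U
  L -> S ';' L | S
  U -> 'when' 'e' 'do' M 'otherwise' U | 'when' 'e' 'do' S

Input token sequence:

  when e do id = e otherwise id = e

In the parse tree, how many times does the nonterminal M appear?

[S [M when e do [M id = e] otherwise [M id = e]]]

3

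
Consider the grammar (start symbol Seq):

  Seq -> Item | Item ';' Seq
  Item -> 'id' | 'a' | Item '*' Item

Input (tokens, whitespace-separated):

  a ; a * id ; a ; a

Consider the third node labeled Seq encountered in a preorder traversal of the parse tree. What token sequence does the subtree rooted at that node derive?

[Seq [Item a] ; [Seq [Item [Item a] * [Item id]] ; [Seq [Item a] ; [Seq [Item a]]]]]

a ; a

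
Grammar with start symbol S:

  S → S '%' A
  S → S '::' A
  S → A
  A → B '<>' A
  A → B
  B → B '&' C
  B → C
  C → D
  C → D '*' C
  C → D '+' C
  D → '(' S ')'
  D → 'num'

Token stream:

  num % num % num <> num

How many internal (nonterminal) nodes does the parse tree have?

19

[S [S [S [A [B [C [D num]]]]] % [A [B [C [D num]]]]] % [A [B [C [D num]]] <> [A [B [C [D num]]]]]]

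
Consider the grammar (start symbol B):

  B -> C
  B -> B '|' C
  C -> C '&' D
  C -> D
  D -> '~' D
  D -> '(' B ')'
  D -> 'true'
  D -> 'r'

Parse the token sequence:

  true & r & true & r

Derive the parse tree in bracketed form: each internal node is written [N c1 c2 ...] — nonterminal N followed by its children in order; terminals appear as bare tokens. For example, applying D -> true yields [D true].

[B [C [C [C [C [D true]] & [D r]] & [D true]] & [D r]]]

B
C
C & D
C & D & D
C & D & D & D
D & D & D & D
true & D & D & D
true & r & D & D
true & r & true & D
true & r & true & r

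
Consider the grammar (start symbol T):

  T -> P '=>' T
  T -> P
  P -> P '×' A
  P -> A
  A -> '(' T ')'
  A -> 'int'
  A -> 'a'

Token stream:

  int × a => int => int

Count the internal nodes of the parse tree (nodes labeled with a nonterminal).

11

[T [P [P [A int]] × [A a]] => [T [P [A int]] => [T [P [A int]]]]]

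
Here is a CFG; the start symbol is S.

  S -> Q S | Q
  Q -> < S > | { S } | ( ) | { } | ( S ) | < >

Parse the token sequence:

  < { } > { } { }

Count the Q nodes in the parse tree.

4

[S [Q < [S [Q { }]] >] [S [Q { }] [S [Q { }]]]]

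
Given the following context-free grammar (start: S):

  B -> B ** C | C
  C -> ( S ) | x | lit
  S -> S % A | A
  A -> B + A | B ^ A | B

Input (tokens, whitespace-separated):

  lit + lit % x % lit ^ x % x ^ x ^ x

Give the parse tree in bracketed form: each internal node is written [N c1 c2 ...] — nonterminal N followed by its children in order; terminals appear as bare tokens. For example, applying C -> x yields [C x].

[S [S [S [S [A [B [C lit]] + [A [B [C lit]]]]] % [A [B [C x]]]] % [A [B [C lit]] ^ [A [B [C x]]]]] % [A [B [C x]] ^ [A [B [C x]] ^ [A [B [C x]]]]]]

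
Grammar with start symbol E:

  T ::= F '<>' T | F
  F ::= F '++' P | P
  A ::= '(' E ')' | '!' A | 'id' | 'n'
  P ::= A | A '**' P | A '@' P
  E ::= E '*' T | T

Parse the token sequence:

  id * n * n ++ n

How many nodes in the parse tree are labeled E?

3

[E [E [E [T [F [P [A id]]]]] * [T [F [P [A n]]]]] * [T [F [F [P [A n]]] ++ [P [A n]]]]]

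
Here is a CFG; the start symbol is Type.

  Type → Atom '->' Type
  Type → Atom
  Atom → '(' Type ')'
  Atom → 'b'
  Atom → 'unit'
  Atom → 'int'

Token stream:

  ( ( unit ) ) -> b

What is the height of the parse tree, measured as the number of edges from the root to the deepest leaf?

6

[Type [Atom ( [Type [Atom ( [Type [Atom unit]] )]] )] -> [Type [Atom b]]]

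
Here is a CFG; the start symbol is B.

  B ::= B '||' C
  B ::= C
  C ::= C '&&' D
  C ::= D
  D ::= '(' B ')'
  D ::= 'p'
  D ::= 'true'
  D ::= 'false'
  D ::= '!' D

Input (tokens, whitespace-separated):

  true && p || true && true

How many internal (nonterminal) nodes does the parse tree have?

10

[B [B [C [C [D true]] && [D p]]] || [C [C [D true]] && [D true]]]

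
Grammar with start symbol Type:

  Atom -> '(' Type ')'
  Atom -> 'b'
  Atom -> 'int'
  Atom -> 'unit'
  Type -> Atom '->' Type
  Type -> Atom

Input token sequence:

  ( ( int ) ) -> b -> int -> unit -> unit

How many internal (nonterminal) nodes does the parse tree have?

14

[Type [Atom ( [Type [Atom ( [Type [Atom int]] )]] )] -> [Type [Atom b] -> [Type [Atom int] -> [Type [Atom unit] -> [Type [Atom unit]]]]]]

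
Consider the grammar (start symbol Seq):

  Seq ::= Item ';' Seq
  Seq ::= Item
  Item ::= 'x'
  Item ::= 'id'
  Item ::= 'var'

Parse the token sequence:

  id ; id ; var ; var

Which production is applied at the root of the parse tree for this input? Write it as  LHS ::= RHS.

Seq ::= Item ';' Seq

[Seq [Item id] ; [Seq [Item id] ; [Seq [Item var] ; [Seq [Item var]]]]]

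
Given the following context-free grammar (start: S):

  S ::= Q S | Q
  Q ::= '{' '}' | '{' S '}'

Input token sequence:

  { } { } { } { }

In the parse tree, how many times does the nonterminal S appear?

4

[S [Q { }] [S [Q { }] [S [Q { }] [S [Q { }]]]]]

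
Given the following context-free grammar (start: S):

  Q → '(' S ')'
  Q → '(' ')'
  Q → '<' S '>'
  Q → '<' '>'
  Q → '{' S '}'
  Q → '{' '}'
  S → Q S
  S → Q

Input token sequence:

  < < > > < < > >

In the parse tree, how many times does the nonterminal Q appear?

4

[S [Q < [S [Q < >]] >] [S [Q < [S [Q < >]] >]]]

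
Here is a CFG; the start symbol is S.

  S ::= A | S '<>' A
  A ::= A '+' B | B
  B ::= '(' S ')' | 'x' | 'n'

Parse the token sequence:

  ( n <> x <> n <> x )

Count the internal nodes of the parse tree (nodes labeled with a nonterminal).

15

[S [A [B ( [S [S [S [S [A [B n]]] <> [A [B x]]] <> [A [B n]]] <> [A [B x]]] )]]]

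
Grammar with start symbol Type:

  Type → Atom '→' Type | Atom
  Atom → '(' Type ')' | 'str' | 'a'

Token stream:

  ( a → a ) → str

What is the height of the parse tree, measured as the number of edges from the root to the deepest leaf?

[Type [Atom ( [Type [Atom a] → [Type [Atom a]]] )] → [Type [Atom str]]]

5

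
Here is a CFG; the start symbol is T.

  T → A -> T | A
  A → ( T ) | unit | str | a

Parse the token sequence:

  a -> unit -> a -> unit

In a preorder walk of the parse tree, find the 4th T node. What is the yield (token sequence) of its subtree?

[T [A a] -> [T [A unit] -> [T [A a] -> [T [A unit]]]]]

unit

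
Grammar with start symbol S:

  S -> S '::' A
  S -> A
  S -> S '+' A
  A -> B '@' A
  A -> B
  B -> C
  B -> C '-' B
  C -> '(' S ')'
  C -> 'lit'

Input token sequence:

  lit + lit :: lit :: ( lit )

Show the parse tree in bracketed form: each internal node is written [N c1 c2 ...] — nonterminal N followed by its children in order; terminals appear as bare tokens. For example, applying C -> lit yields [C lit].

[S [S [S [S [A [B [C lit]]]] + [A [B [C lit]]]] :: [A [B [C lit]]]] :: [A [B [C ( [S [A [B [C lit]]]] )]]]]

S
S :: A
S :: A :: A
S + A :: A :: A
A + A :: A :: A
B + A :: A :: A
C + A :: A :: A
lit + A :: A :: A
lit + B :: A :: A
lit + C :: A :: A
lit + lit :: A :: A
lit + lit :: B :: A
lit + lit :: C :: A
lit + lit :: lit :: A
lit + lit :: lit :: B
lit + lit :: lit :: C
lit + lit :: lit :: ( S )
lit + lit :: lit :: ( A )
lit + lit :: lit :: ( B )
lit + lit :: lit :: ( C )
lit + lit :: lit :: ( lit )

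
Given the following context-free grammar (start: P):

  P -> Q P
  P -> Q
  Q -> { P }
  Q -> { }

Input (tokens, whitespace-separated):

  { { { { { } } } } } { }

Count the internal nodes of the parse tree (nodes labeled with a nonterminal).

[P [Q { [P [Q { [P [Q { [P [Q { [P [Q { }]] }]] }]] }]] }] [P [Q { }]]]

12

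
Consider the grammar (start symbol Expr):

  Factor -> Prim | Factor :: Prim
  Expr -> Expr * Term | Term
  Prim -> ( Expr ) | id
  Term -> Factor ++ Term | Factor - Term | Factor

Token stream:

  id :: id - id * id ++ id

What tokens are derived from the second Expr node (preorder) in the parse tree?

[Expr [Expr [Term [Factor [Factor [Prim id]] :: [Prim id]] - [Term [Factor [Prim id]]]]] * [Term [Factor [Prim id]] ++ [Term [Factor [Prim id]]]]]

id :: id - id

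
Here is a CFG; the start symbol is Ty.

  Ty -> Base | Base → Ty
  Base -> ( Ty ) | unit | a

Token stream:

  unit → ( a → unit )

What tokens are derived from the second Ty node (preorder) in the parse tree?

( a → unit )

[Ty [Base unit] → [Ty [Base ( [Ty [Base a] → [Ty [Base unit]]] )]]]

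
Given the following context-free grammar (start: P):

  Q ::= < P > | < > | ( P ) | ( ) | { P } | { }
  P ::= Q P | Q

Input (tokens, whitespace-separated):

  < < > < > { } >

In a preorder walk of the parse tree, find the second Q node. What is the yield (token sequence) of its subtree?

< >

[P [Q < [P [Q < >] [P [Q < >] [P [Q { }]]]] >]]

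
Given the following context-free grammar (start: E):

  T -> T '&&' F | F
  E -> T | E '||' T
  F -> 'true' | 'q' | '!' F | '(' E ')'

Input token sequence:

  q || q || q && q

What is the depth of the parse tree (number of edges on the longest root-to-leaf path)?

[E [E [E [T [F q]]] || [T [F q]]] || [T [T [F q]] && [F q]]]

5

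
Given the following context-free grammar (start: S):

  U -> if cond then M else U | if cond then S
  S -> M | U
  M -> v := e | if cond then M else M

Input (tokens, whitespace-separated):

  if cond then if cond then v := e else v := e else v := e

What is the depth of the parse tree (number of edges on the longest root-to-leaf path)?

[S [M if cond then [M if cond then [M v := e] else [M v := e]] else [M v := e]]]

4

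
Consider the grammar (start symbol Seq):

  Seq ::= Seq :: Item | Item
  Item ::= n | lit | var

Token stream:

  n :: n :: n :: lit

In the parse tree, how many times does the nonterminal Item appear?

[Seq [Seq [Seq [Seq [Item n]] :: [Item n]] :: [Item n]] :: [Item lit]]

4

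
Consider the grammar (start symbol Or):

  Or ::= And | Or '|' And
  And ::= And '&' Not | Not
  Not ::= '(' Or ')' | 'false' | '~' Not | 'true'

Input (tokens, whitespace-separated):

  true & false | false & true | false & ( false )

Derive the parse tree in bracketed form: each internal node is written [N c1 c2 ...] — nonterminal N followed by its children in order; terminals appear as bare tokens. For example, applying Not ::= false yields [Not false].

[Or [Or [Or [And [And [Not true]] & [Not false]]] | [And [And [Not false]] & [Not true]]] | [And [And [Not false]] & [Not ( [Or [And [Not false]]] )]]]

Or
Or | And
Or | And | And
And | And | And
And & Not | And | And
Not & Not | And | And
true & Not | And | And
true & false | And | And
true & false | And & Not | And
true & false | Not & Not | And
true & false | false & Not | And
true & false | false & true | And
true & false | false & true | And & Not
true & false | false & true | Not & Not
true & false | false & true | false & Not
true & false | false & true | false & ( Or )
true & false | false & true | false & ( And )
true & false | false & true | false & ( Not )
true & false | false & true | false & ( false )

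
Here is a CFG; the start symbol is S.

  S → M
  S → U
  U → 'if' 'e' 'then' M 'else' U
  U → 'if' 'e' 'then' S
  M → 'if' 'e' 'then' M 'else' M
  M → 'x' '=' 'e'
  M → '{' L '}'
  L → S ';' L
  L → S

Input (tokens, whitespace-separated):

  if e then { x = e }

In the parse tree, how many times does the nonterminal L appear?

1

[S [U if e then [S [M { [L [S [M x = e]]] }]]]]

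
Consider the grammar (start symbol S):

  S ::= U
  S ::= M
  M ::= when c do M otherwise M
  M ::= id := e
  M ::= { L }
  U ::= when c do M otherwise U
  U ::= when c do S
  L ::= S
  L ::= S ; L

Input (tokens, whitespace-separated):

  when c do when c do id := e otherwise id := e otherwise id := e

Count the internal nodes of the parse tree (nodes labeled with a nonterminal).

6

[S [M when c do [M when c do [M id := e] otherwise [M id := e]] otherwise [M id := e]]]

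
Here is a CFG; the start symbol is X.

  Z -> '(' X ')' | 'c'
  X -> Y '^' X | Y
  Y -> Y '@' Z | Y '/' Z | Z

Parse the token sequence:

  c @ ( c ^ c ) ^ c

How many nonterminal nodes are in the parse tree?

14

[X [Y [Y [Z c]] @ [Z ( [X [Y [Z c]] ^ [X [Y [Z c]]]] )]] ^ [X [Y [Z c]]]]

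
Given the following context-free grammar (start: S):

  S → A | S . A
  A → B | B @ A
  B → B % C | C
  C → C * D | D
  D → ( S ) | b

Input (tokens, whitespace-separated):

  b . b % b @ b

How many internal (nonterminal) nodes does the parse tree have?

17

[S [S [A [B [C [D b]]]]] . [A [B [B [C [D b]]] % [C [D b]]] @ [A [B [C [D b]]]]]]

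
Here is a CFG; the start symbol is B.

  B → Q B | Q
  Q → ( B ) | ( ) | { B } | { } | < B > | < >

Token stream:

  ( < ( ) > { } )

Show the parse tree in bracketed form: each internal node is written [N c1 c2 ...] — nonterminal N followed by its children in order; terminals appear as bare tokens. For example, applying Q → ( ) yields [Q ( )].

[B [Q ( [B [Q < [B [Q ( )]] >] [B [Q { }]]] )]]

B
Q
( B )
( Q B )
( < B > B )
( < Q > B )
( < ( ) > B )
( < ( ) > Q )
( < ( ) > { } )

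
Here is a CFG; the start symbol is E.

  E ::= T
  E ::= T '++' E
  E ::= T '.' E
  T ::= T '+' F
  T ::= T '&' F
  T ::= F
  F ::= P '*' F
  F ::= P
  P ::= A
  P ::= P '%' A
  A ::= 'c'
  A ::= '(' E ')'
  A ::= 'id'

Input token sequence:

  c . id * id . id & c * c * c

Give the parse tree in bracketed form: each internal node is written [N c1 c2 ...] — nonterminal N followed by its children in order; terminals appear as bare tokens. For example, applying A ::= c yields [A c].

[E [T [F [P [A c]]]] . [E [T [F [P [A id]] * [F [P [A id]]]]] . [E [T [T [F [P [A id]]]] & [F [P [A c]] * [F [P [A c]] * [F [P [A c]]]]]]]]]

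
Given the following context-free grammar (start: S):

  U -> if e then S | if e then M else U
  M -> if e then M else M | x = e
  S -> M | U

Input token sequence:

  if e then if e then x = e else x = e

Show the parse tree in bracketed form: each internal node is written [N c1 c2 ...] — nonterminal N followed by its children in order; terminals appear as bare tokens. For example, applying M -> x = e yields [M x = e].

S
U
if e then S
if e then M
if e then if e then M else M
if e then if e then x = e else M
if e then if e then x = e else x = e

[S [U if e then [S [M if e then [M x = e] else [M x = e]]]]]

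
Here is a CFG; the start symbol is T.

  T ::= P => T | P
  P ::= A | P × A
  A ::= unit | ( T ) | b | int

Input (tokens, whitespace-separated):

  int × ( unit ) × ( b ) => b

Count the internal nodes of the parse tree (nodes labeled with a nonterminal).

[T [P [P [P [A int]] × [A ( [T [P [A unit]]] )]] × [A ( [T [P [A b]]] )]] => [T [P [A b]]]]

16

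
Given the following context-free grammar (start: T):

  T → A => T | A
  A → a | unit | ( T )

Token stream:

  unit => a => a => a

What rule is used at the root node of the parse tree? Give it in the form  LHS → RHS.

[T [A unit] => [T [A a] => [T [A a] => [T [A a]]]]]

T → A => T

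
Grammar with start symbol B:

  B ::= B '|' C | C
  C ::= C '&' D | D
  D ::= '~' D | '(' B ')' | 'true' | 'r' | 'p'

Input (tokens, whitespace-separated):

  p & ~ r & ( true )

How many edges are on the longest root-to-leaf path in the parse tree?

[B [C [C [C [D p]] & [D ~ [D r]]] & [D ( [B [C [D true]]] )]]]

6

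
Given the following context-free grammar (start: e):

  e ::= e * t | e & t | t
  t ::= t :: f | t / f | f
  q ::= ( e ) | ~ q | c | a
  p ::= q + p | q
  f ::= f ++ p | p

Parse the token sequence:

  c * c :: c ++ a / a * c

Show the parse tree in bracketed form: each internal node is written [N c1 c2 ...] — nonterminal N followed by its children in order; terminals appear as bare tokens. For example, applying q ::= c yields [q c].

[e [e [e [t [f [p [q c]]]]] * [t [t [t [f [p [q c]]]] :: [f [f [p [q c]]] ++ [p [q a]]]] / [f [p [q a]]]]] * [t [f [p [q c]]]]]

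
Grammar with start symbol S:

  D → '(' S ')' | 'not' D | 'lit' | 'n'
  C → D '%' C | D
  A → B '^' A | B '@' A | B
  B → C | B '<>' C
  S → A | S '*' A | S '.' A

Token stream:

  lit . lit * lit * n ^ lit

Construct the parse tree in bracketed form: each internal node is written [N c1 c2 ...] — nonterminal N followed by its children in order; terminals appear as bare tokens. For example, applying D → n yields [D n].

[S [S [S [S [A [B [C [D lit]]]]] . [A [B [C [D lit]]]]] * [A [B [C [D lit]]]]] * [A [B [C [D n]]] ^ [A [B [C [D lit]]]]]]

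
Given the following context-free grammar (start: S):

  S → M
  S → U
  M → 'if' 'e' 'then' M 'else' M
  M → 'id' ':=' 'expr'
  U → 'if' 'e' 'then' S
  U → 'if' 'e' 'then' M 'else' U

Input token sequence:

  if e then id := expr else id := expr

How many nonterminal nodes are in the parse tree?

4

[S [M if e then [M id := expr] else [M id := expr]]]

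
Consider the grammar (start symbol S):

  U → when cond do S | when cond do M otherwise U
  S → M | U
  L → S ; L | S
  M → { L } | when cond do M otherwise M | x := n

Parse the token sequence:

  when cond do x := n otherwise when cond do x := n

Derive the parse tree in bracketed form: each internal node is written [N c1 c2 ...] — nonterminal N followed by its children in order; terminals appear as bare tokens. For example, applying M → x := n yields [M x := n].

[S [U when cond do [M x := n] otherwise [U when cond do [S [M x := n]]]]]

S
U
when cond do M otherwise U
when cond do x := n otherwise U
when cond do x := n otherwise when cond do S
when cond do x := n otherwise when cond do M
when cond do x := n otherwise when cond do x := n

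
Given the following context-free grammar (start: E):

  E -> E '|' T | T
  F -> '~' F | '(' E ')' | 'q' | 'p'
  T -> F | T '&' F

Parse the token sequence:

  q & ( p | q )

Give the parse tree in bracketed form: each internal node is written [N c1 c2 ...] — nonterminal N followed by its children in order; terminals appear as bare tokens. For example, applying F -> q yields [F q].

E
T
T & F
F & F
q & F
q & ( E )
q & ( E | T )
q & ( T | T )
q & ( F | T )
q & ( p | T )
q & ( p | F )
q & ( p | q )

[E [T [T [F q]] & [F ( [E [E [T [F p]]] | [T [F q]]] )]]]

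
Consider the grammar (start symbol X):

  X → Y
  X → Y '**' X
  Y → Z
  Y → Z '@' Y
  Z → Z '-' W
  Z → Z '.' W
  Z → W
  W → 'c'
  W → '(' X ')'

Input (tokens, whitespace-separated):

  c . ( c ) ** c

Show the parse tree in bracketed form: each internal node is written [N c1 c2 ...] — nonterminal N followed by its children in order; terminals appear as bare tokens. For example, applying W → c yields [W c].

[X [Y [Z [Z [W c]] . [W ( [X [Y [Z [W c]]]] )]]] ** [X [Y [Z [W c]]]]]

X
Y ** X
Z ** X
Z . W ** X
W . W ** X
c . W ** X
c . ( X ) ** X
c . ( Y ) ** X
c . ( Z ) ** X
c . ( W ) ** X
c . ( c ) ** X
c . ( c ) ** Y
c . ( c ) ** Z
c . ( c ) ** W
c . ( c ) ** c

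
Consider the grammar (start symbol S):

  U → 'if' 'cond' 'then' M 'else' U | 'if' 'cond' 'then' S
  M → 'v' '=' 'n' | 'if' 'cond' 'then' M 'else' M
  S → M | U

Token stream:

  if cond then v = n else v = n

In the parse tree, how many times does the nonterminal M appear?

3

[S [M if cond then [M v = n] else [M v = n]]]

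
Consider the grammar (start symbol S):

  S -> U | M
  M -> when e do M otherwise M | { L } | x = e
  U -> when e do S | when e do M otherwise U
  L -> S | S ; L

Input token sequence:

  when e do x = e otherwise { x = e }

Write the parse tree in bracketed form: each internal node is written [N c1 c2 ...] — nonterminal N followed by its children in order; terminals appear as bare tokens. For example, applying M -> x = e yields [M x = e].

S
M
when e do M otherwise M
when e do x = e otherwise M
when e do x = e otherwise { L }
when e do x = e otherwise { S }
when e do x = e otherwise { M }
when e do x = e otherwise { x = e }

[S [M when e do [M x = e] otherwise [M { [L [S [M x = e]]] }]]]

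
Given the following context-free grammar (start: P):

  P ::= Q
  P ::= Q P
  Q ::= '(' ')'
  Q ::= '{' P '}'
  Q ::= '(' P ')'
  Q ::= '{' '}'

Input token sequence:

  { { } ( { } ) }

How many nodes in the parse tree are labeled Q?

4

[P [Q { [P [Q { }] [P [Q ( [P [Q { }]] )]]] }]]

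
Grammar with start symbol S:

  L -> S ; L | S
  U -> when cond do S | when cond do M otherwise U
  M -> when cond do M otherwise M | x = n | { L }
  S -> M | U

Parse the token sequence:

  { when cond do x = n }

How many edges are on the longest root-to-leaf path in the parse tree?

[S [M { [L [S [U when cond do [S [M x = n]]]]] }]]

7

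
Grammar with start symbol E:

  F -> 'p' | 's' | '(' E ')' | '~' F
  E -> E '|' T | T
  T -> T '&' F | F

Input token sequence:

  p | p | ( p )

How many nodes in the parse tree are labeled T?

4

[E [E [E [T [F p]]] | [T [F p]]] | [T [F ( [E [T [F p]]] )]]]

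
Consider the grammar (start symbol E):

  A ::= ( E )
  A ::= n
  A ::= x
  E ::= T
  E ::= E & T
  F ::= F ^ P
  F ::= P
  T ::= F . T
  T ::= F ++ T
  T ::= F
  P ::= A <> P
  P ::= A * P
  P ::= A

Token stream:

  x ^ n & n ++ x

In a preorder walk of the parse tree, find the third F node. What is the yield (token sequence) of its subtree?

n

[E [E [T [F [F [P [A x]]] ^ [P [A n]]]]] & [T [F [P [A n]]] ++ [T [F [P [A x]]]]]]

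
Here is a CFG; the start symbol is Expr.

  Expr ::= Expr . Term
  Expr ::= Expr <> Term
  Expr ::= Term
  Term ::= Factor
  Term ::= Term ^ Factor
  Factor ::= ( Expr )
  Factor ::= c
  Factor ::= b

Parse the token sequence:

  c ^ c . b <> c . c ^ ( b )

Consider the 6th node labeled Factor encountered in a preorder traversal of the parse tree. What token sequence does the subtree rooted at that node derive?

[Expr [Expr [Expr [Expr [Term [Term [Factor c]] ^ [Factor c]]] . [Term [Factor b]]] <> [Term [Factor c]]] . [Term [Term [Factor c]] ^ [Factor ( [Expr [Term [Factor b]]] )]]]

( b )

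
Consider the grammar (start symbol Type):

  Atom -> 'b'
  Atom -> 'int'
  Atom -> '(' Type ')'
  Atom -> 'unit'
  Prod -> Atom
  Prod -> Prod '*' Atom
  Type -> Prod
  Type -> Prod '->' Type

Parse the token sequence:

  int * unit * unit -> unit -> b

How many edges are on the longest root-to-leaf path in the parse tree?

[Type [Prod [Prod [Prod [Atom int]] * [Atom unit]] * [Atom unit]] -> [Type [Prod [Atom unit]] -> [Type [Prod [Atom b]]]]]

5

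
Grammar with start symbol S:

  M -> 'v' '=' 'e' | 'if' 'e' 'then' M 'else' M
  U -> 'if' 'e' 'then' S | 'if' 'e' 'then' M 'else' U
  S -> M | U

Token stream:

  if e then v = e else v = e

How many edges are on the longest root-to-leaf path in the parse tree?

3

[S [M if e then [M v = e] else [M v = e]]]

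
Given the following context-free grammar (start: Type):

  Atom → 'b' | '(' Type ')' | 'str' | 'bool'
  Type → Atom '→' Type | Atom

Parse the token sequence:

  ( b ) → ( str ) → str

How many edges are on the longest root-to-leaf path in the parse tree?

[Type [Atom ( [Type [Atom b]] )] → [Type [Atom ( [Type [Atom str]] )] → [Type [Atom str]]]]

5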